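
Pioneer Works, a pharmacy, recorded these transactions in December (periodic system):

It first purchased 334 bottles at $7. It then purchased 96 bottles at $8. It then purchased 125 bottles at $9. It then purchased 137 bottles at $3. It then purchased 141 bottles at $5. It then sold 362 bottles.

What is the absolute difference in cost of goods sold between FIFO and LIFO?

$690

FIFO COGS: 334 @ $7 + 28 @ $8 = $2,562
LIFO COGS: 141 @ $5 + 137 @ $3 + 84 @ $9 = $1,872
Difference = |$2,562 − $1,872| = $690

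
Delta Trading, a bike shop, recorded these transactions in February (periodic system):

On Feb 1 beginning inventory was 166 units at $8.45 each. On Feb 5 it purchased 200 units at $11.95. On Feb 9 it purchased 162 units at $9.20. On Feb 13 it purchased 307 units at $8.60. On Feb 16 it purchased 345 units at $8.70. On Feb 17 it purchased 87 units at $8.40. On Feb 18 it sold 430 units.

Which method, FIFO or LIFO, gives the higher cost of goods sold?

FIFO COGS: 166 @ $8.45 + 200 @ $11.95 + 64 @ $9.20 = $4,381.50
LIFO COGS: 87 @ $8.40 + 343 @ $8.70 = $3,714.90

FIFO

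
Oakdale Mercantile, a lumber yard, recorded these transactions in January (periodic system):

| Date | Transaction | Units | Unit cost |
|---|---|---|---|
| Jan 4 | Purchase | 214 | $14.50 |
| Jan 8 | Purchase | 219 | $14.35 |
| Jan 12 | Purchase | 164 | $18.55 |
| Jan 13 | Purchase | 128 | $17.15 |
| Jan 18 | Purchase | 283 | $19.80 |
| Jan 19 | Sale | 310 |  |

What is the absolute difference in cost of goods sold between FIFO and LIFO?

$1,585.85

FIFO COGS: 214 @ $14.50 + 96 @ $14.35 = $4,480.60
LIFO COGS: 283 @ $19.80 + 27 @ $17.15 = $6,066.45
Difference = |$4,480.60 − $6,066.45| = $1,585.85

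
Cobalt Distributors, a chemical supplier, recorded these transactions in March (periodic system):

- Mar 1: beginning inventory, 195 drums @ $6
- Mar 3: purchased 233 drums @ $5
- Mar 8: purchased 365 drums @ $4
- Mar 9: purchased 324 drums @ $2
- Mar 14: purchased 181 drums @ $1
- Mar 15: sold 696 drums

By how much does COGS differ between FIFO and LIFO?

FIFO COGS: 195 @ $6 + 233 @ $5 + 268 @ $4 = $3,407
LIFO COGS: 181 @ $1 + 324 @ $2 + 191 @ $4 = $1,593
Difference = |$3,407 − $1,593| = $1,814

$1,814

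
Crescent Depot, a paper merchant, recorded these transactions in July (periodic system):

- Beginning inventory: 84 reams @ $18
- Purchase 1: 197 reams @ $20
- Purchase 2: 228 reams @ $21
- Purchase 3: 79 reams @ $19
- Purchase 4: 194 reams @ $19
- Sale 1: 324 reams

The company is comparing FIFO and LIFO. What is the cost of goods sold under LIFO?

FIFO COGS: 84 @ $18 + 197 @ $20 + 43 @ $21 = $6,355
LIFO COGS: 194 @ $19 + 79 @ $19 + 51 @ $21 = $6,258

COGS = $6,258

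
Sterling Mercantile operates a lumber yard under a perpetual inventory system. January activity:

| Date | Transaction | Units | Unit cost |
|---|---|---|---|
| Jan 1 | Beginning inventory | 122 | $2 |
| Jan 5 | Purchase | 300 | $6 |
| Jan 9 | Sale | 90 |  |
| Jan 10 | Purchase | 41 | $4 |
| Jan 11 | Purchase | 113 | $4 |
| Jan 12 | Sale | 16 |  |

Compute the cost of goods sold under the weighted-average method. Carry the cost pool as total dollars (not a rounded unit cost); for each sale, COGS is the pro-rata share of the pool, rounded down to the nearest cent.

After Jan 1: 122 on hand, pool $244.00 (≈ $2.0000 each)
After Jan 5: 422 on hand, pool $2,044.00 (≈ $4.8436 each)
Jan 9, sell 90: 90/422 × $2,044.00 → $435.92
After Jan 10: 373 on hand, pool $1,772.08 (≈ $4.7509 each)
After Jan 11: 486 on hand, pool $2,224.08 (≈ $4.5763 each)
Jan 12, sell 16: 16/486 × $2,224.08 → $73.22
Total COGS = $435.92 + $73.22 = $509.14
Ending inventory (cost pool remaining) = $2,150.86

COGS = $509.14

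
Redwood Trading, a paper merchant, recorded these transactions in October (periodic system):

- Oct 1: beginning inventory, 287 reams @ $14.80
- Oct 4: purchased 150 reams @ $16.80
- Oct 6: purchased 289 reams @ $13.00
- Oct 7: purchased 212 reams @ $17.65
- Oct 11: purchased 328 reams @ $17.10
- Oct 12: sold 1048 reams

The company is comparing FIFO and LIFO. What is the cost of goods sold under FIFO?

FIFO COGS: 287 @ $14.80 + 150 @ $16.80 + 289 @ $13.00 + 212 @ $17.65 + 110 @ $17.10 = $16,147.40
LIFO COGS: 328 @ $17.10 + 212 @ $17.65 + 289 @ $13.00 + 150 @ $16.80 + 69 @ $14.80 = $16,648.80

COGS = $16,147.40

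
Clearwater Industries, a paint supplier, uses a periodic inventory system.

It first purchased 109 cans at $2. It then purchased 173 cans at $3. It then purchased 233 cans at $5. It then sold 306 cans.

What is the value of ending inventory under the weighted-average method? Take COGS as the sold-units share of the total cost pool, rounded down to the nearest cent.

Ending inventory = $771.88

Sale 1, sell 306: 306/515 × $1,902.00 → $1,130.12
Ending inventory (cost pool remaining) = $771.88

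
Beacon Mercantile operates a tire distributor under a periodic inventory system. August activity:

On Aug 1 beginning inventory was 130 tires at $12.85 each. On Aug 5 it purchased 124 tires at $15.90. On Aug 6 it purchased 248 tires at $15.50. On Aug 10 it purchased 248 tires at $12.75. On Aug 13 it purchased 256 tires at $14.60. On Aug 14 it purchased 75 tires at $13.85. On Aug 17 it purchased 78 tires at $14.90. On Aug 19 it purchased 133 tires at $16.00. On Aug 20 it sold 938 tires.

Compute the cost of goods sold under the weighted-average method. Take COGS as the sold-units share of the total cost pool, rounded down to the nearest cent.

Aug 20, sell 938: 938/1292 × $18,714.65 → $13,586.95
Ending inventory (cost pool remaining) = $5,127.70

COGS = $13,586.95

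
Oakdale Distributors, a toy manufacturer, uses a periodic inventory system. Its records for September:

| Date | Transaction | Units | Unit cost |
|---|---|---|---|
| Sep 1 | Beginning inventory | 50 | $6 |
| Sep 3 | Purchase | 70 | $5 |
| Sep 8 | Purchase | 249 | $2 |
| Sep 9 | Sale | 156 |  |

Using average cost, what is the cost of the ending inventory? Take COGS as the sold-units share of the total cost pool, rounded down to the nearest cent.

Ending inventory = $662.67

Sep 9, sell 156: 156/369 × $1,148.00 → $485.33
Ending inventory (cost pool remaining) = $662.67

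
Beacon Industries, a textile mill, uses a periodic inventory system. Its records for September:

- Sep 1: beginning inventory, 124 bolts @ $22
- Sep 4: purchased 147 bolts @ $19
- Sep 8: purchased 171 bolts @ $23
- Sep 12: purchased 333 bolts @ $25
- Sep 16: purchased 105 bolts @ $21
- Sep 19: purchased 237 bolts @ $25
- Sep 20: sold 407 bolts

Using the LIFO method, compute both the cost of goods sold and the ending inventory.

COGS = $9,755; ending inventory = $16,154

Sep 20, 407 sold [LIFO — newest first]: 237 @ $25 + 105 @ $21 + 65 @ $25 = $9,755
Ending inventory: 124 @ $22 + 147 @ $19 + 171 @ $23 + 268 @ $25 = $16,154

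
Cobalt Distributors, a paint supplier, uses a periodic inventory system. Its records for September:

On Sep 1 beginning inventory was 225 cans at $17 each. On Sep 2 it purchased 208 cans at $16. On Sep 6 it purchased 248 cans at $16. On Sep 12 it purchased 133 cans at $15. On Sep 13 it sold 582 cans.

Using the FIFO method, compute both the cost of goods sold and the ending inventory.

COGS = $9,537; ending inventory = $3,579

Sep 13, 582 sold [FIFO — oldest first]: 225 @ $17 + 208 @ $16 + 149 @ $16 = $9,537
Ending inventory: 99 @ $16 + 133 @ $15 = $3,579
Check: goods available $13,116 = COGS $9,537 + ending $3,579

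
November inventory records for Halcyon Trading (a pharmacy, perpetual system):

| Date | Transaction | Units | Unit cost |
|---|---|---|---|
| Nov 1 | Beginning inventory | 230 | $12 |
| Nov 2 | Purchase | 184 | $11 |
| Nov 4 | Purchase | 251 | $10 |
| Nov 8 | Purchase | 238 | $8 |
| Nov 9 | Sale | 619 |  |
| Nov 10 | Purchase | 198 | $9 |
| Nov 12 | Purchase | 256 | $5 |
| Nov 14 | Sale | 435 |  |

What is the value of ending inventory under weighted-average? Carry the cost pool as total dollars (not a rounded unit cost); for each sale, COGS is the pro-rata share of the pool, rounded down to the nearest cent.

After Nov 1: 230 on hand, pool $2,760.00 (≈ $12.0000 each)
After Nov 2: 414 on hand, pool $4,784.00 (≈ $11.5556 each)
After Nov 4: 665 on hand, pool $7,294.00 (≈ $10.9684 each)
After Nov 8: 903 on hand, pool $9,198.00 (≈ $10.1860 each)
Nov 9, sell 619: 619/903 × $9,198.00 → $6,305.16
After Nov 10: 482 on hand, pool $4,674.84 (≈ $9.6988 each)
After Nov 12: 738 on hand, pool $5,954.84 (≈ $8.0689 each)
Nov 14, sell 435: 435/738 × $5,954.84 → $3,509.96
Total COGS = $6,305.16 + $3,509.96 = $9,815.12
Ending inventory (cost pool remaining) = $2,444.88

Ending inventory = $2,444.88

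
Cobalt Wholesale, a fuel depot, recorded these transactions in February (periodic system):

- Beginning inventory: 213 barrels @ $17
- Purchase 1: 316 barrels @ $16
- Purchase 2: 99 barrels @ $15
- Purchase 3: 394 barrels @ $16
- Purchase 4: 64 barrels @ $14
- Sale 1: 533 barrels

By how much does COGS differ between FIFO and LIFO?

FIFO COGS: 213 @ $17 + 316 @ $16 + 4 @ $15 = $8,737
LIFO COGS: 64 @ $14 + 394 @ $16 + 75 @ $15 = $8,325
Difference = |$8,737 − $8,325| = $412

$412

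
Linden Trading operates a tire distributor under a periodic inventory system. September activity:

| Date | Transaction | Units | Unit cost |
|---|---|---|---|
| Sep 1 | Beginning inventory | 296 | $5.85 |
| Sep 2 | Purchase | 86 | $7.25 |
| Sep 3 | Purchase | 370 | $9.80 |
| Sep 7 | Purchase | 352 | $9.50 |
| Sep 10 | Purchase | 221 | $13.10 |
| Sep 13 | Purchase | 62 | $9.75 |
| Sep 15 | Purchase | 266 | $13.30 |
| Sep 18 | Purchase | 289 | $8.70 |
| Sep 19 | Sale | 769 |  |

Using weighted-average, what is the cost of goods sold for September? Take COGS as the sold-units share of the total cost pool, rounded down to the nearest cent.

Sep 19, sell 769: 769/1942 × $18,876.80 → $7,474.90
Ending inventory (cost pool remaining) = $11,401.90

COGS = $7,474.90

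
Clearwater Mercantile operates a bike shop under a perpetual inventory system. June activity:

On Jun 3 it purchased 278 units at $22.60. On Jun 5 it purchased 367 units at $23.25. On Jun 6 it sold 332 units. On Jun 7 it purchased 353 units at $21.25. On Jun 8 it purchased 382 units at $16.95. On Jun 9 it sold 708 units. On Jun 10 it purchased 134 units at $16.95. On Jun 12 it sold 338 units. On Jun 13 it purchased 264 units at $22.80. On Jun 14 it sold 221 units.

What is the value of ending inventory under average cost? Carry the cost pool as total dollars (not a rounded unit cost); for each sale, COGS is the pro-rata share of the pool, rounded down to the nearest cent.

Ending inventory = $3,866.89

After Jun 3: 278 on hand, pool $6,282.80 (≈ $22.6000 each)
After Jun 5: 645 on hand, pool $14,815.55 (≈ $22.9698 each)
Jun 6, sell 332: 332/645 × $14,815.55 → $7,625.98
After Jun 7: 666 on hand, pool $14,690.82 (≈ $22.0583 each)
After Jun 8: 1048 on hand, pool $21,165.72 (≈ $20.1963 each)
Jun 9, sell 708: 708/1048 × $21,165.72 → $14,298.97
After Jun 10: 474 on hand, pool $9,138.05 (≈ $19.2786 each)
Jun 12, sell 338: 338/474 × $9,138.05 → $6,516.16
After Jun 13: 400 on hand, pool $8,641.09 (≈ $21.6027 each)
Jun 14, sell 221: 221/400 × $8,641.09 → $4,774.20
Total COGS = $7,625.98 + $14,298.97 + $6,516.16 + $4,774.20 = $33,215.31
Ending inventory (cost pool remaining) = $3,866.89
Check: goods available $37,082.20 = COGS $33,215.31 + ending $3,866.89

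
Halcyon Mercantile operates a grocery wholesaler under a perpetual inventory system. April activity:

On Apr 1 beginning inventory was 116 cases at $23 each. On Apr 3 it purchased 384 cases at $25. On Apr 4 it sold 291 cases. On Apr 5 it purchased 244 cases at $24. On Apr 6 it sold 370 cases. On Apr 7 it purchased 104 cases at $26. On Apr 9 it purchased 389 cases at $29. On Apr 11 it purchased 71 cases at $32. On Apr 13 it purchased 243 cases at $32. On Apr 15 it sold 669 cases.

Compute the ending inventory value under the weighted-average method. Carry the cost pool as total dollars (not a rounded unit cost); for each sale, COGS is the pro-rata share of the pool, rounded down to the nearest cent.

Ending inventory = $6,467.49

After Apr 1: 116 on hand, pool $2,668.00 (≈ $23.0000 each)
After Apr 3: 500 on hand, pool $12,268.00 (≈ $24.5360 each)
Apr 4, sell 291: 291/500 × $12,268.00 → $7,139.97
After Apr 5: 453 on hand, pool $10,984.03 (≈ $24.2473 each)
Apr 6, sell 370: 370/453 × $10,984.03 → $8,971.50
After Apr 7: 187 on hand, pool $4,716.53 (≈ $25.2221 each)
After Apr 9: 576 on hand, pool $15,997.53 (≈ $27.7735 each)
After Apr 11: 647 on hand, pool $18,269.53 (≈ $28.2373 each)
After Apr 13: 890 on hand, pool $26,045.53 (≈ $29.2646 each)
Apr 15, sell 669: 669/890 × $26,045.53 → $19,578.04
Total COGS = $7,139.97 + $8,971.50 + $19,578.04 = $35,689.51
Ending inventory (cost pool remaining) = $6,467.49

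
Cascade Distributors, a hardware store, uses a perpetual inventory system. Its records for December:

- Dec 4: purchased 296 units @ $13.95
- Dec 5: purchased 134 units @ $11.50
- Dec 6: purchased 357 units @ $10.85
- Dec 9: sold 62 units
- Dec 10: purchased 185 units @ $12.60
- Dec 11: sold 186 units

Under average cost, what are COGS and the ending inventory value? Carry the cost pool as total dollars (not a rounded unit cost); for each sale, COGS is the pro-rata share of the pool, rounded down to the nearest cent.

After Dec 4: 296 on hand, pool $4,129.20 (≈ $13.9500 each)
After Dec 5: 430 on hand, pool $5,670.20 (≈ $13.1865 each)
After Dec 6: 787 on hand, pool $9,543.65 (≈ $12.1266 each)
Dec 9, sell 62: 62/787 × $9,543.65 → $751.85
After Dec 10: 910 on hand, pool $11,122.80 (≈ $12.2229 each)
Dec 11, sell 186: 186/910 × $11,122.80 → $2,273.45
Total COGS = $751.85 + $2,273.45 = $3,025.30
Ending inventory (cost pool remaining) = $8,849.35

COGS = $3,025.30; ending inventory = $8,849.35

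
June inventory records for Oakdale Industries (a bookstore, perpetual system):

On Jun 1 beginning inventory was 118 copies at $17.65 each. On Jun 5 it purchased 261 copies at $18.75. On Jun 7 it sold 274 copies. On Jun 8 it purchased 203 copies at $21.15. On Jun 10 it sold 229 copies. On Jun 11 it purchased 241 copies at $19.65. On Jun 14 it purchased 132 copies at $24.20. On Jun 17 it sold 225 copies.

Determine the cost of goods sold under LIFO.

Jun 7, 274 sold [LIFO — newest first]: 261 @ $18.75 + 13 @ $17.65 = $5,123.20
Jun 10, 229 sold [LIFO — newest first]: 203 @ $21.15 + 26 @ $17.65 = $4,752.35
Jun 17, 225 sold [LIFO — newest first]: 132 @ $24.20 + 93 @ $19.65 = $5,021.85
Total COGS = $5,123.20 + $4,752.35 + $5,021.85 = $14,897.40
Ending inventory: 79 @ $17.65 + 148 @ $19.65 = $4,302.55
Check: goods available $19,199.95 = COGS $14,897.40 + ending $4,302.55

COGS = $14,897.40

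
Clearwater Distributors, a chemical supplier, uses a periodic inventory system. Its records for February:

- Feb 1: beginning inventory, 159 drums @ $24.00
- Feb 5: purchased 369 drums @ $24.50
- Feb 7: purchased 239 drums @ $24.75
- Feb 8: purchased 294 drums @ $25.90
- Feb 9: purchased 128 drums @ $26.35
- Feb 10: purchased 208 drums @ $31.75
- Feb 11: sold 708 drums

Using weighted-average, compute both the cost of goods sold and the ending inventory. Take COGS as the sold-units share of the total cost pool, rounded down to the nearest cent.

COGS = $18,428.85; ending inventory = $17,934.30

Feb 11, sell 708: 708/1397 × $36,363.15 → $18,428.85
Ending inventory (cost pool remaining) = $17,934.30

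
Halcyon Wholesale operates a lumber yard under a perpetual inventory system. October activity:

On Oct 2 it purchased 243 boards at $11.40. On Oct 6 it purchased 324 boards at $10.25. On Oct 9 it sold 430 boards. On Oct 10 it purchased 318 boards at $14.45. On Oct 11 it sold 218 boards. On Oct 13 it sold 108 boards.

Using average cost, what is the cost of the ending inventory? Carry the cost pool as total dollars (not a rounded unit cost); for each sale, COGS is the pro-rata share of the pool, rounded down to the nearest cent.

After Oct 2: 243 on hand, pool $2,770.20 (≈ $11.4000 each)
After Oct 6: 567 on hand, pool $6,091.20 (≈ $10.7429 each)
Oct 9, sell 430: 430/567 × $6,091.20 → $4,619.42
After Oct 10: 455 on hand, pool $6,066.88 (≈ $13.3338 each)
Oct 11, sell 218: 218/455 × $6,066.88 → $2,906.76
Oct 13, sell 108: 108/237 × $3,160.12 → $1,440.05
Total COGS = $4,619.42 + $2,906.76 + $1,440.05 = $8,966.23
Ending inventory (cost pool remaining) = $1,720.07
Check: goods available $10,686.30 = COGS $8,966.23 + ending $1,720.07

Ending inventory = $1,720.07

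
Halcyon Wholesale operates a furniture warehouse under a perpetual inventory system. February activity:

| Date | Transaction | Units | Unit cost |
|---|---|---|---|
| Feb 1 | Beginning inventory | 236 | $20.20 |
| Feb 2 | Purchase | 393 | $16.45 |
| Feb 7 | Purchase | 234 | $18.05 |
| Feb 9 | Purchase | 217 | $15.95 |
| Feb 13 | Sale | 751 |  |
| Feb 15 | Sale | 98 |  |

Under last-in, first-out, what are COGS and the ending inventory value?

Feb 13, 751 sold [LIFO — newest first]: 217 @ $15.95 + 234 @ $18.05 + 300 @ $16.45 = $12,619.85
Feb 15, 98 sold [LIFO — newest first]: 93 @ $16.45 + 5 @ $20.20 = $1,630.85
Total COGS = $12,619.85 + $1,630.85 = $14,250.70
Ending inventory: 231 @ $20.20 = $4,666.20

COGS = $14,250.70; ending inventory = $4,666.20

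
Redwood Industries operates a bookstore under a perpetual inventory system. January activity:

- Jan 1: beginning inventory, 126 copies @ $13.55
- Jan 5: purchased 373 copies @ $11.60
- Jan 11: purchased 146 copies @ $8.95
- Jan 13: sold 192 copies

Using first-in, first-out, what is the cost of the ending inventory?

Jan 13, 192 sold [FIFO — oldest first]: 126 @ $13.55 + 66 @ $11.60 = $2,472.90
Ending inventory: 307 @ $11.60 + 146 @ $8.95 = $4,867.90

Ending inventory = $4,867.90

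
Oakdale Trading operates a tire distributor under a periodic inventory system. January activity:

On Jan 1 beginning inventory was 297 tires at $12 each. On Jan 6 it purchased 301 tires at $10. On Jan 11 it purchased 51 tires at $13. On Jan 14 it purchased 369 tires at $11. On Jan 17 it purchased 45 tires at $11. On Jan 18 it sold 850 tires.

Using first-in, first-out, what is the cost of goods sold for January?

Jan 18, 850 sold [FIFO — oldest first]: 297 @ $12 + 301 @ $10 + 51 @ $13 + 201 @ $11 = $9,448
Ending inventory: 168 @ $11 + 45 @ $11 = $2,343
Check: goods available $11,791 = COGS $9,448 + ending $2,343

COGS = $9,448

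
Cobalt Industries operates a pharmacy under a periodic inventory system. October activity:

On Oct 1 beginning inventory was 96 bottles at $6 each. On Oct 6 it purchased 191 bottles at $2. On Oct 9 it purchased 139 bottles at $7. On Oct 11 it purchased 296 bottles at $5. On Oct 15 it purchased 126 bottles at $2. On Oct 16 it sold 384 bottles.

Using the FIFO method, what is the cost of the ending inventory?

Ending inventory = $2,026

Oct 16, 384 sold [FIFO — oldest first]: 96 @ $6 + 191 @ $2 + 97 @ $7 = $1,637
Ending inventory: 42 @ $7 + 296 @ $5 + 126 @ $2 = $2,026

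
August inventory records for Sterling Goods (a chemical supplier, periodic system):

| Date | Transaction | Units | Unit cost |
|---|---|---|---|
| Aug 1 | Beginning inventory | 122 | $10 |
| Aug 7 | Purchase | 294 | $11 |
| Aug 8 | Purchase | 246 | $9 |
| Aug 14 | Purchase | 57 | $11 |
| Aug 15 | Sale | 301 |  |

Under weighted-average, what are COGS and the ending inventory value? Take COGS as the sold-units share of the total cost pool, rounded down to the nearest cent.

Aug 15, sell 301: 301/719 × $7,295.00 → $3,053.95
Ending inventory (cost pool remaining) = $4,241.05

COGS = $3,053.95; ending inventory = $4,241.05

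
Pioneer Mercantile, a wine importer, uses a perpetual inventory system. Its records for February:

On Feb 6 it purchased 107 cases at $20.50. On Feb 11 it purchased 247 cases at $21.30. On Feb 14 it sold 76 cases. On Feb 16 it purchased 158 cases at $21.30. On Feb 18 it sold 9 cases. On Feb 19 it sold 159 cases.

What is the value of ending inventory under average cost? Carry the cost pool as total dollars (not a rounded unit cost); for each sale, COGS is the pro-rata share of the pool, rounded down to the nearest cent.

After Feb 6: 107 on hand, pool $2,193.50 (≈ $20.5000 each)
After Feb 11: 354 on hand, pool $7,454.60 (≈ $21.0582 each)
Feb 14, sell 76: 76/354 × $7,454.60 → $1,600.42
After Feb 16: 436 on hand, pool $9,219.58 (≈ $21.1458 each)
Feb 18, sell 9: 9/436 × $9,219.58 → $190.31
Feb 19, sell 159: 159/427 × $9,029.27 → $3,362.18
Total COGS = $1,600.42 + $190.31 + $3,362.18 = $5,152.91
Ending inventory (cost pool remaining) = $5,667.09
Check: goods available $10,820.00 = COGS $5,152.91 + ending $5,667.09

Ending inventory = $5,667.09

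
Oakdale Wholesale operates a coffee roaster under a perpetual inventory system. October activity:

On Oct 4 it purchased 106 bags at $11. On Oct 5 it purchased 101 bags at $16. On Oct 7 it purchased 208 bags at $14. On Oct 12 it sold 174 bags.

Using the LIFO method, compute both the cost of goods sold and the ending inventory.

Oct 12, 174 sold [LIFO — newest first]: 174 @ $14 = $2,436
Ending inventory: 106 @ $11 + 101 @ $16 + 34 @ $14 = $3,258

COGS = $2,436; ending inventory = $3,258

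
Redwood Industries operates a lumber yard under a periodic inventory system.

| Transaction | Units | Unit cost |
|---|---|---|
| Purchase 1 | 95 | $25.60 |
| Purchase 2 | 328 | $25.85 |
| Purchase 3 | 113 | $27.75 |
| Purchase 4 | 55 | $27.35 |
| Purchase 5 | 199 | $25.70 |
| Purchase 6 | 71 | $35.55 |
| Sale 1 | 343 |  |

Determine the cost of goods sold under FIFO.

COGS = $8,842.80

Sale 1 (343) [FIFO — oldest first]: 95 @ $25.60 + 248 @ $25.85 = $8,842.80
Ending inventory: 80 @ $25.85 + 113 @ $27.75 + 55 @ $27.35 + 199 @ $25.70 + 71 @ $35.55 = $14,346.35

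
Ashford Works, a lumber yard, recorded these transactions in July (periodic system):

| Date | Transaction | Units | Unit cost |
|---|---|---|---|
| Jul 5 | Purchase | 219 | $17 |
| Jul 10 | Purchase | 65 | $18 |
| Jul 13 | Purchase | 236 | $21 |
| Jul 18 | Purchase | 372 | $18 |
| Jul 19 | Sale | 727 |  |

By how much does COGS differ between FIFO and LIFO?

$165

FIFO COGS: 219 @ $17 + 65 @ $18 + 236 @ $21 + 207 @ $18 = $13,575
LIFO COGS: 372 @ $18 + 236 @ $21 + 65 @ $18 + 54 @ $17 = $13,740
Difference = |$13,575 − $13,740| = $165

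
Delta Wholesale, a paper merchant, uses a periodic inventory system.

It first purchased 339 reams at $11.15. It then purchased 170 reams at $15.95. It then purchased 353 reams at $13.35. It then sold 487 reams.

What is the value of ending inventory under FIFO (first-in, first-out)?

Ending inventory = $5,063.45

Sale 1 (487) [FIFO — oldest first]: 339 @ $11.15 + 148 @ $15.95 = $6,140.45
Ending inventory: 22 @ $15.95 + 353 @ $13.35 = $5,063.45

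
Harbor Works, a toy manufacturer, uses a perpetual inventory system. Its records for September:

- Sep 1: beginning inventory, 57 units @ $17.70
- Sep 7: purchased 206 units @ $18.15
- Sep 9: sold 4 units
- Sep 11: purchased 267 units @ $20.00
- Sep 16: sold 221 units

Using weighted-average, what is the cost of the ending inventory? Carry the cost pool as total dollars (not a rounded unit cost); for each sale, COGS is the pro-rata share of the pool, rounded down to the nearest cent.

After Sep 1: 57 on hand, pool $1,008.90 (≈ $17.7000 each)
After Sep 7: 263 on hand, pool $4,747.80 (≈ $18.0525 each)
Sep 9, sell 4: 4/263 × $4,747.80 → $72.20
After Sep 11: 526 on hand, pool $10,015.60 (≈ $19.0411 each)
Sep 16, sell 221: 221/526 × $10,015.60 → $4,208.07
Total COGS = $72.20 + $4,208.07 = $4,280.27
Ending inventory (cost pool remaining) = $5,807.53

Ending inventory = $5,807.53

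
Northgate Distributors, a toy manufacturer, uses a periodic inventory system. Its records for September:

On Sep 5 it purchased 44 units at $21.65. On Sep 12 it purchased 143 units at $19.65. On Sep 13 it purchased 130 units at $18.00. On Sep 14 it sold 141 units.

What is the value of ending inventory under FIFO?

Ending inventory = $3,243.90

Sep 14, 141 sold [FIFO — oldest first]: 44 @ $21.65 + 97 @ $19.65 = $2,858.65
Ending inventory: 46 @ $19.65 + 130 @ $18.00 = $3,243.90
Check: goods available $6,102.55 = COGS $2,858.65 + ending $3,243.90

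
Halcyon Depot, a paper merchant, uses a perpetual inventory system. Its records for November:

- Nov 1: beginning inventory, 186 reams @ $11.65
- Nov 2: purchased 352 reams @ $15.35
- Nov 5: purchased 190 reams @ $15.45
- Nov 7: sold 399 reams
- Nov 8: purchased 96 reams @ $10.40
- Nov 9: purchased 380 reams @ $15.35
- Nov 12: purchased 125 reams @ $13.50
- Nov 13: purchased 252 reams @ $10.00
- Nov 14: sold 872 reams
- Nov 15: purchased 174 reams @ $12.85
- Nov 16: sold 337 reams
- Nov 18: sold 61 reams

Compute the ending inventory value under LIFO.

Nov 7, 399 sold [LIFO — newest first]: 190 @ $15.45 + 209 @ $15.35 = $6,143.65
Nov 14, 872 sold [LIFO — newest first]: 252 @ $10.00 + 125 @ $13.50 + 380 @ $15.35 + 96 @ $10.40 + 19 @ $15.35 = $11,330.55
Nov 16, 337 sold [LIFO — newest first]: 174 @ $12.85 + 124 @ $15.35 + 39 @ $11.65 = $4,593.65
Nov 18, 61 sold [LIFO — newest first]: 61 @ $11.65 = $710.65
Total COGS = $6,143.65 + $11,330.55 + $4,593.65 + $710.65 = $22,778.50
Ending inventory: 86 @ $11.65 = $1,001.90

Ending inventory = $1,001.90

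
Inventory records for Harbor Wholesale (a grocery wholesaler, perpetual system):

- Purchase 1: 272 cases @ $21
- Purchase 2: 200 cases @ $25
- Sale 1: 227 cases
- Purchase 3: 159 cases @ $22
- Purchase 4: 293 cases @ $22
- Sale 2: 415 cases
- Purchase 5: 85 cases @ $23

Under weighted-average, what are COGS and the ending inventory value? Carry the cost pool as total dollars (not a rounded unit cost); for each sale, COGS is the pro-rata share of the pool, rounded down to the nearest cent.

COGS = $14,383.11; ending inventory = $8,227.89

After Purchase 1: 272 on hand, pool $5,712.00 (≈ $21.0000 each)
After Purchase 2: 472 on hand, pool $10,712.00 (≈ $22.6949 each)
Sale 1, sell 227: 227/472 × $10,712.00 → $5,151.74
After Purchase 3: 404 on hand, pool $9,058.26 (≈ $22.4214 each)
After Purchase 4: 697 on hand, pool $15,504.26 (≈ $22.2443 each)
Sale 2, sell 415: 415/697 × $15,504.26 → $9,231.37
After Purchase 5: 367 on hand, pool $8,227.89 (≈ $22.4193 each)
Total COGS = $5,151.74 + $9,231.37 = $14,383.11
Ending inventory (cost pool remaining) = $8,227.89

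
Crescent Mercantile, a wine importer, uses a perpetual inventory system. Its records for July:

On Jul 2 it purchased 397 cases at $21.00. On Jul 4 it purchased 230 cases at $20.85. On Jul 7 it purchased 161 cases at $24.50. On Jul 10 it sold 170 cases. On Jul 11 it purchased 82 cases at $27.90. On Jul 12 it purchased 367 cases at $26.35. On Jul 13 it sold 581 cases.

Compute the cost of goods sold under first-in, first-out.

COGS = $16,170.50

Jul 10, 170 sold [FIFO — oldest first]: 170 @ $21.00 = $3,570.00
Jul 13, 581 sold [FIFO — oldest first]: 227 @ $21.00 + 230 @ $20.85 + 124 @ $24.50 = $12,600.50
Total COGS = $3,570.00 + $12,600.50 = $16,170.50
Ending inventory: 37 @ $24.50 + 82 @ $27.90 + 367 @ $26.35 = $12,864.75
Check: goods available $29,035.25 = COGS $16,170.50 + ending $12,864.75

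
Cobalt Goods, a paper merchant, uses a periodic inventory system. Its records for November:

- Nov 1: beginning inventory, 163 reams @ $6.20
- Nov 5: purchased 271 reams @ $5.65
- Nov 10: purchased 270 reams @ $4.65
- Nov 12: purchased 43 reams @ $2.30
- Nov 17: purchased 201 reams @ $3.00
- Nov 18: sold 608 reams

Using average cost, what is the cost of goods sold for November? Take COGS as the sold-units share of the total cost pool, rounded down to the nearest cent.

Nov 18, sell 608: 608/948 × $4,499.15 → $2,885.53
Ending inventory (cost pool remaining) = $1,613.62
Check: goods available $4,499.15 = COGS $2,885.53 + ending $1,613.62

COGS = $2,885.53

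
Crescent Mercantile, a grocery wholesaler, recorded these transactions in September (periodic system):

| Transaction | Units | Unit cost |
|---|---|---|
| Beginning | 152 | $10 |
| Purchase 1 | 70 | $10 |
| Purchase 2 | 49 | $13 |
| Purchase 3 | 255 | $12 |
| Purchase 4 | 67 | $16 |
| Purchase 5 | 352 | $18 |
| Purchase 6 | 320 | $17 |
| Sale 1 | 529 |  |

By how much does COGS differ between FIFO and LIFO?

$3,237

FIFO COGS: 152 @ $10 + 70 @ $10 + 49 @ $13 + 255 @ $12 + 3 @ $16 = $5,965
LIFO COGS: 320 @ $17 + 209 @ $18 = $9,202
Difference = |$5,965 − $9,202| = $3,237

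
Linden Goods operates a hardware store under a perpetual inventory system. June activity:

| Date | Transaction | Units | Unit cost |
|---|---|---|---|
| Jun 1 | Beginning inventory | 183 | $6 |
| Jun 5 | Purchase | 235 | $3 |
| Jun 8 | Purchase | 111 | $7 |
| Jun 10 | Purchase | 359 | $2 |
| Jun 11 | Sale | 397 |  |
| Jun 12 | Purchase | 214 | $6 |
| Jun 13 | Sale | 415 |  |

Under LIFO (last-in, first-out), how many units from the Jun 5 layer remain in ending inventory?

Jun 11, 397 sold [LIFO — newest first]: 359 @ $2 + 38 @ $7 = $984
Jun 13, 415 sold [LIFO — newest first]: 214 @ $6 + 73 @ $7 + 128 @ $3 = $2,179
Total COGS = $984 + $2,179 = $3,163
Ending inventory: 183 @ $6 + 107 @ $3 = $1,419
Check: goods available $4,582 = COGS $3,163 + ending $1,419

107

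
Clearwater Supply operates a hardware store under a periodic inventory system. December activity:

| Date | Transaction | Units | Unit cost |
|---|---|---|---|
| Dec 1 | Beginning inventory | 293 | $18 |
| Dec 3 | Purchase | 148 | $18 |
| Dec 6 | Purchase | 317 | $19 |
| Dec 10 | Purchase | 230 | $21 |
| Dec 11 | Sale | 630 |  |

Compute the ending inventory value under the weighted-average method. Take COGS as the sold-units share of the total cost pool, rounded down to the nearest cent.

Dec 11, sell 630: 630/988 × $18,791.00 → $11,982.11
Ending inventory (cost pool remaining) = $6,808.89

Ending inventory = $6,808.89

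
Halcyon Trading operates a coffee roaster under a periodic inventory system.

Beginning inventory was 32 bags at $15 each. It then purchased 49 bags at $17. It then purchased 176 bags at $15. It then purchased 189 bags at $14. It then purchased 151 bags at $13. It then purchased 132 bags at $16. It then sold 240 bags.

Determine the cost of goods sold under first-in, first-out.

COGS = $3,698

Sale 1 (240) [FIFO — oldest first]: 32 @ $15 + 49 @ $17 + 159 @ $15 = $3,698
Ending inventory: 17 @ $15 + 189 @ $14 + 151 @ $13 + 132 @ $16 = $6,976
Check: goods available $10,674 = COGS $3,698 + ending $6,976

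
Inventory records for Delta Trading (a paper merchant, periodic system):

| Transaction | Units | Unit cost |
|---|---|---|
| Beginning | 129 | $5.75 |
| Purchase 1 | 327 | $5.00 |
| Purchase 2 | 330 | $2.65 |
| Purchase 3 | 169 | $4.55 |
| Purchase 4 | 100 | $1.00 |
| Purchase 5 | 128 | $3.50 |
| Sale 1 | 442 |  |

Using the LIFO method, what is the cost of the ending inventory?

Sale 1 (442) [LIFO — newest first]: 128 @ $3.50 + 100 @ $1.00 + 169 @ $4.55 + 45 @ $2.65 = $1,436.20
Ending inventory: 129 @ $5.75 + 327 @ $5.00 + 285 @ $2.65 = $3,132.00

Ending inventory = $3,132.00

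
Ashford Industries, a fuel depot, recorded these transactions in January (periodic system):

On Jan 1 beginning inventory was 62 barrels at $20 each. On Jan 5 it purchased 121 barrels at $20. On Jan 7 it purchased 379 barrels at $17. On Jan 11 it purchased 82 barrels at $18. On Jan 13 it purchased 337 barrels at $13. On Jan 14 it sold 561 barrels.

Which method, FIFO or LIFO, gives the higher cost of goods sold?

FIFO

FIFO COGS: 62 @ $20 + 121 @ $20 + 378 @ $17 = $10,086
LIFO COGS: 337 @ $13 + 82 @ $18 + 142 @ $17 = $8,271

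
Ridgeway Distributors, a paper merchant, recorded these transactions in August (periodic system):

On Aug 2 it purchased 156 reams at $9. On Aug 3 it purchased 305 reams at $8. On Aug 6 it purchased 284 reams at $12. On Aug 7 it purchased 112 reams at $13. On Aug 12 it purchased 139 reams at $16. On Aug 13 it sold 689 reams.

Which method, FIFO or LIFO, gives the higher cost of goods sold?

LIFO

FIFO COGS: 156 @ $9 + 305 @ $8 + 228 @ $12 = $6,580
LIFO COGS: 139 @ $16 + 112 @ $13 + 284 @ $12 + 154 @ $8 = $8,320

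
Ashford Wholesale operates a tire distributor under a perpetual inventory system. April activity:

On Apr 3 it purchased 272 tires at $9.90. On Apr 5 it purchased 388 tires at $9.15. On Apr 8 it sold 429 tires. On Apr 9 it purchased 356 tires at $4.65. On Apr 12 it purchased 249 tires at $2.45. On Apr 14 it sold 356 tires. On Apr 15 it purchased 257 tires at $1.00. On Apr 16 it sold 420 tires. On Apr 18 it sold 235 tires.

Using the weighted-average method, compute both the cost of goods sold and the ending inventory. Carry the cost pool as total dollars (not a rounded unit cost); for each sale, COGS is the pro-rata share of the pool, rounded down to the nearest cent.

After Apr 3: 272 on hand, pool $2,692.80 (≈ $9.9000 each)
After Apr 5: 660 on hand, pool $6,243.00 (≈ $9.4591 each)
Apr 8, sell 429: 429/660 × $6,243.00 → $4,057.95
After Apr 9: 587 on hand, pool $3,840.45 (≈ $6.5425 each)
After Apr 12: 836 on hand, pool $4,450.50 (≈ $5.3236 each)
Apr 14, sell 356: 356/836 × $4,450.50 → $1,895.18
After Apr 15: 737 on hand, pool $2,812.32 (≈ $3.8159 each)
Apr 16, sell 420: 420/737 × $2,812.32 → $1,602.67
Apr 18, sell 235: 235/317 × $1,209.65 → $896.74
Total COGS = $4,057.95 + $1,895.18 + $1,602.67 + $896.74 = $8,452.54
Ending inventory (cost pool remaining) = $312.91

COGS = $8,452.54; ending inventory = $312.91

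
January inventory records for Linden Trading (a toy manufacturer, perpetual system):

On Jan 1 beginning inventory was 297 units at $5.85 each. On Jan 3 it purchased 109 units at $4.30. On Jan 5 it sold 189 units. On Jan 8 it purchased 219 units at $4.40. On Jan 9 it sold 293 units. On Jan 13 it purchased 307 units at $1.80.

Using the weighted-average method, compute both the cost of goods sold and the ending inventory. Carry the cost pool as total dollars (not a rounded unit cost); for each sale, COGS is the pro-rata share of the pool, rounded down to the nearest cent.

After Jan 1: 297 on hand, pool $1,737.45 (≈ $5.8500 each)
After Jan 3: 406 on hand, pool $2,206.15 (≈ $5.4339 each)
Jan 5, sell 189: 189/406 × $2,206.15 → $1,027.00
After Jan 8: 436 on hand, pool $2,142.75 (≈ $4.9146 each)
Jan 9, sell 293: 293/436 × $2,142.75 → $1,439.96
After Jan 13: 450 on hand, pool $1,255.39 (≈ $2.7898 each)
Total COGS = $1,027.00 + $1,439.96 = $2,466.96
Ending inventory (cost pool remaining) = $1,255.39

COGS = $2,466.96; ending inventory = $1,255.39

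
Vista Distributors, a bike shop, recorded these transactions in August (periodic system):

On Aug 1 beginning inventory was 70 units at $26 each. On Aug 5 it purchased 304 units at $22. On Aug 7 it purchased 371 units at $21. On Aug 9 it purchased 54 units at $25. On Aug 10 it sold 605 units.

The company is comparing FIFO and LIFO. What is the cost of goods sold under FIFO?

COGS = $13,359

FIFO COGS: 70 @ $26 + 304 @ $22 + 231 @ $21 = $13,359
LIFO COGS: 54 @ $25 + 371 @ $21 + 180 @ $22 = $13,101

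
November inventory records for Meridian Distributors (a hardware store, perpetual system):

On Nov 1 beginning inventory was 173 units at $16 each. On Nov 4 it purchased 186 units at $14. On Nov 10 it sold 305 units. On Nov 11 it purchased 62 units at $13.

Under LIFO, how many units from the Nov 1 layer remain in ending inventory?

54

Nov 10, 305 sold [LIFO — newest first]: 186 @ $14 + 119 @ $16 = $4,508
Ending inventory: 54 @ $16 + 62 @ $13 = $1,670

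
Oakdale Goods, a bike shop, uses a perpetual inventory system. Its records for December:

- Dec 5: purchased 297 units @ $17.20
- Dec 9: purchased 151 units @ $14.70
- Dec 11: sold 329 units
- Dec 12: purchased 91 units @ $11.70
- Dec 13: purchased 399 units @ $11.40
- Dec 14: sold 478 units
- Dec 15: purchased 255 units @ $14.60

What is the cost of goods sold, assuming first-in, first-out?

Dec 11, 329 sold [FIFO — oldest first]: 297 @ $17.20 + 32 @ $14.70 = $5,578.80
Dec 14, 478 sold [FIFO — oldest first]: 119 @ $14.70 + 91 @ $11.70 + 268 @ $11.40 = $5,869.20
Total COGS = $5,578.80 + $5,869.20 = $11,448.00
Ending inventory: 131 @ $11.40 + 255 @ $14.60 = $5,216.40

COGS = $11,448.00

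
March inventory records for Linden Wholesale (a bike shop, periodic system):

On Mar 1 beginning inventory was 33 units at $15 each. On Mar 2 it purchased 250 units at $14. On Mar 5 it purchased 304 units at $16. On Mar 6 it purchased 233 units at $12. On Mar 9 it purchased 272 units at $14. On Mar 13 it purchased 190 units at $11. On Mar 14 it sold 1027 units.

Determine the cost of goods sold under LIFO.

COGS = $13,950

Mar 14, 1027 sold [LIFO — newest first]: 190 @ $11 + 272 @ $14 + 233 @ $12 + 304 @ $16 + 28 @ $14 = $13,950
Ending inventory: 33 @ $15 + 222 @ $14 = $3,603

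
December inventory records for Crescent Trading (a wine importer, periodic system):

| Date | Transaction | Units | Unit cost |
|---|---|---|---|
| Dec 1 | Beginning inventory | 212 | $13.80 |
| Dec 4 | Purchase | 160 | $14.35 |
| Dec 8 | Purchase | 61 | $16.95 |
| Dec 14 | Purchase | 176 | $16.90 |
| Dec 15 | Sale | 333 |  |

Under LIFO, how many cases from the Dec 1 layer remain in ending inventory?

Dec 15, 333 sold [LIFO — newest first]: 176 @ $16.90 + 61 @ $16.95 + 96 @ $14.35 = $5,385.95
Ending inventory: 212 @ $13.80 + 64 @ $14.35 = $3,844.00
Check: goods available $9,229.95 = COGS $5,385.95 + ending $3,844.00

212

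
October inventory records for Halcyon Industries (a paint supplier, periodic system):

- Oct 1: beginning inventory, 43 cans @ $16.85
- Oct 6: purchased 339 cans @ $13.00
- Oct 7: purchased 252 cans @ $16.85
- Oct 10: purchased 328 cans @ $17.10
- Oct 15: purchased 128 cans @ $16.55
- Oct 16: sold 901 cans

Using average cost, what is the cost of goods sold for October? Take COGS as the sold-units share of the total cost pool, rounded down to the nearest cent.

COGS = $14,139.04

Oct 16, sell 901: 901/1090 × $17,104.95 → $14,139.04
Ending inventory (cost pool remaining) = $2,965.91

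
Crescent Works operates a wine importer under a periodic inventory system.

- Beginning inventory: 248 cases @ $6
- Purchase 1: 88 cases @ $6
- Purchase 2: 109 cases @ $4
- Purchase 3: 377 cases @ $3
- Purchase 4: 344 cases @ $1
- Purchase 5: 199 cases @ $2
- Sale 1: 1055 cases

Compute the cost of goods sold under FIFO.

Sale 1 (1055) [FIFO — oldest first]: 248 @ $6 + 88 @ $6 + 109 @ $4 + 377 @ $3 + 233 @ $1 = $3,816
Ending inventory: 111 @ $1 + 199 @ $2 = $509

COGS = $3,816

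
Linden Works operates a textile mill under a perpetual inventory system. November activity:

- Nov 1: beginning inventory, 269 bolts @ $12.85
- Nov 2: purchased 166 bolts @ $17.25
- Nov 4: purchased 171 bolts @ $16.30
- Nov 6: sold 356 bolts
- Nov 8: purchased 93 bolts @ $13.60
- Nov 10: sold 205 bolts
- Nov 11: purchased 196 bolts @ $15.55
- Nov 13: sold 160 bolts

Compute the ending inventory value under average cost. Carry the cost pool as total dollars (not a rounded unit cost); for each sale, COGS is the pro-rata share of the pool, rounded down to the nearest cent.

After Nov 1: 269 on hand, pool $3,456.65 (≈ $12.8500 each)
After Nov 2: 435 on hand, pool $6,320.15 (≈ $14.5291 each)
After Nov 4: 606 on hand, pool $9,107.45 (≈ $15.0288 each)
Nov 6, sell 356: 356/606 × $9,107.45 → $5,350.25
After Nov 8: 343 on hand, pool $5,022.00 (≈ $14.6414 each)
Nov 10, sell 205: 205/343 × $5,022.00 → $3,001.48
After Nov 11: 334 on hand, pool $5,068.32 (≈ $15.1746 each)
Nov 13, sell 160: 160/334 × $5,068.32 → $2,427.93
Total COGS = $5,350.25 + $3,001.48 + $2,427.93 = $10,779.66
Ending inventory (cost pool remaining) = $2,640.39
Check: goods available $13,420.05 = COGS $10,779.66 + ending $2,640.39

Ending inventory = $2,640.39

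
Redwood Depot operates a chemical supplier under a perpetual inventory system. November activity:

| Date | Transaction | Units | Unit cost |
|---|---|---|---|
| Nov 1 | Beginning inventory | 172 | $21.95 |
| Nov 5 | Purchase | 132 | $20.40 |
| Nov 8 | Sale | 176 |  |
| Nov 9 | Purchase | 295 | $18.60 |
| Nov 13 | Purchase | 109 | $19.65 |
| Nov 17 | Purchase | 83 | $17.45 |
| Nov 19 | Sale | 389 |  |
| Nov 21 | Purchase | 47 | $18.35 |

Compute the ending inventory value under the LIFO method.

Ending inventory = $5,494.85

Nov 8, 176 sold [LIFO — newest first]: 132 @ $20.40 + 44 @ $21.95 = $3,658.60
Nov 19, 389 sold [LIFO — newest first]: 83 @ $17.45 + 109 @ $19.65 + 197 @ $18.60 = $7,254.40
Total COGS = $3,658.60 + $7,254.40 = $10,913.00
Ending inventory: 128 @ $21.95 + 98 @ $18.60 + 47 @ $18.35 = $5,494.85
Check: goods available $16,407.85 = COGS $10,913.00 + ending $5,494.85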